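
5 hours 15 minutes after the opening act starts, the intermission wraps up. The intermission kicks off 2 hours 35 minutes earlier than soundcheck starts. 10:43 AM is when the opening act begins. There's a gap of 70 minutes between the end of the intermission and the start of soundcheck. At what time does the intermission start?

The intermission ends at 10:43 AM + 315 min = 3:58 PM.
Soundcheck starts at 3:58 PM + 70 min = 5:08 PM.
The intermission starts at 5:08 PM − 155 min = 2:33 PM.

2:33 PM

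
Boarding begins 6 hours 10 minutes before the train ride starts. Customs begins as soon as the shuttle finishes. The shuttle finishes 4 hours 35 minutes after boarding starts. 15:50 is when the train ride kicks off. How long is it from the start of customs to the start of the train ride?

1 h 35 min

Boarding starts at 15:50 − 370 min = 09:40.
The shuttle ends at 09:40 + 275 min = 14:15.
So customs starts at 14:15.
From 14:15 to 15:50 is 1 h 35 min.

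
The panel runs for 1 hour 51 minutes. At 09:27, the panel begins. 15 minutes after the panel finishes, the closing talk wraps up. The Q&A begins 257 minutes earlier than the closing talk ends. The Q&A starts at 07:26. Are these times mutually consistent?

No

The panel ends at 09:27 + 111 min = 11:18.
The closing talk ends at 11:18 + 15 min = 11:33.
The Q&A starts at 11:33 − 257 min = 07:16.
But the Q&A is also said to start at 07:26 — a 10-minute conflict.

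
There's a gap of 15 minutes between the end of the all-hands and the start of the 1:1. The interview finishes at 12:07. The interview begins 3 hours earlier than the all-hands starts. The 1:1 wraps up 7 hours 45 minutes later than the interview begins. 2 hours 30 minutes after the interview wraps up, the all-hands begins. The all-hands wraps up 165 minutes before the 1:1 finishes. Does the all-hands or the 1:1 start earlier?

The all-hands starts at 12:07 + 150 min = 14:37.
The interview starts at 14:37 − 180 min = 11:37.
The 1:1 ends at 11:37 + 465 min = 19:22.
The all-hands ends at 19:22 − 165 min = 16:37.
The 1:1 starts at 16:37 + 15 min = 16:52.
The all-hands starts at 14:37 and the 1:1 starts at 16:52, so the all-hands is first.

the all-hands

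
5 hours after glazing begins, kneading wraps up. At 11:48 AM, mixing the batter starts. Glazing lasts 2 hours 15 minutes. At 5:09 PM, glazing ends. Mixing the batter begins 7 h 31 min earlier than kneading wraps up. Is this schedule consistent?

Glazing starts at 5:09 PM − 135 min = 2:54 PM.
Kneading ends at 2:54 PM + 300 min = 7:54 PM.
Mixing the batter starts at 7:54 PM − 451 min = 12:23 PM.
But mixing the batter is also said to start at 11:48 AM — a 35-minute conflict.

No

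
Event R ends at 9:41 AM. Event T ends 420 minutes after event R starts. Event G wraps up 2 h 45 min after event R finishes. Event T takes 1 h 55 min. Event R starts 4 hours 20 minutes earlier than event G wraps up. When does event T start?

Event G ends at 9:41 AM + 165 min = 12:26 PM.
Event R starts at 12:26 PM − 260 min = 8:06 AM.
Event T ends at 8:06 AM + 420 min = 3:06 PM.
Event T starts at 3:06 PM − 115 min = 1:11 PM.

1:11 PM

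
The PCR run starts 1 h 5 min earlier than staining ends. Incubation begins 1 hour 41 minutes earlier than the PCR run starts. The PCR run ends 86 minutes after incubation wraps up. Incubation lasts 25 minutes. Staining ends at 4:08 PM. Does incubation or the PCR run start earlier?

incubation

The PCR run starts at 4:08 PM − 65 min = 3:03 PM.
Incubation starts at 3:03 PM − 101 min = 1:22 PM.
Incubation starts at 1:22 PM and the PCR run starts at 3:03 PM, so incubation is first.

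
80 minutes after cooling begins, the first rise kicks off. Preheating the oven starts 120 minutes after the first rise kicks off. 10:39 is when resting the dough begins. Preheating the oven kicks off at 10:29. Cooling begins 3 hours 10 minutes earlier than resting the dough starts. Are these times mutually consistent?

Cooling starts at 10:39 − 190 min = 07:29.
The first rise starts at 07:29 + 80 min = 08:49.
Preheating the oven starts at 08:49 + 120 min = 10:49.
But preheating the oven is also said to start at 10:29 — a 20-minute conflict.

No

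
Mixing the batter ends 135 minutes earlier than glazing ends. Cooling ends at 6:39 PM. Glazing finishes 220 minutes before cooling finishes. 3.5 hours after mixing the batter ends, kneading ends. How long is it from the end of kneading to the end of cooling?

145 minutes

Glazing ends at 6:39 PM − 220 min = 2:59 PM.
Mixing the batter ends at 2:59 PM − 135 min = 12:44 PM.
Kneading ends at 12:44 PM + 210 min = 4:14 PM.
From 4:14 PM to 6:39 PM is 145 minutes.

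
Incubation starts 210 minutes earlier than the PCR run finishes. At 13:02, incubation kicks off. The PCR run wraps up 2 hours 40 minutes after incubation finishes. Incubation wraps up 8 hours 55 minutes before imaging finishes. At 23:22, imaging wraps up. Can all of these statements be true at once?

No

Incubation ends at 23:22 − 535 min = 14:27.
The PCR run ends at 14:27 + 160 min = 17:07.
Incubation starts at 17:07 − 210 min = 13:37.
But incubation is also said to start at 13:02 — a 35-minute conflict.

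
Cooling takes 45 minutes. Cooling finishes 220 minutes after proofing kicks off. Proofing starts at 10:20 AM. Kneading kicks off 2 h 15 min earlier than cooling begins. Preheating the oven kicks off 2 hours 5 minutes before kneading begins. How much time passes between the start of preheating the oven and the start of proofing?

Cooling ends at 10:20 AM + 220 min = 2:00 PM.
Cooling starts at 2:00 PM − 45 min = 1:15 PM.
Kneading starts at 1:15 PM − 135 min = 11:00 AM.
Preheating the oven starts at 11:00 AM − 125 min = 8:55 AM.
From 8:55 AM to 10:20 AM is 1 h 25 min.

1 h 25 min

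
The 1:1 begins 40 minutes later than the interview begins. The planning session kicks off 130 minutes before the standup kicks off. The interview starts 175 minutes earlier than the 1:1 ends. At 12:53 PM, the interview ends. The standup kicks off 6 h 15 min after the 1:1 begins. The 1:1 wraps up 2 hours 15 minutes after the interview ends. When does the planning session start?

4:58 PM

The 1:1 ends at 12:53 PM + 135 min = 3:08 PM.
The interview starts at 3:08 PM − 175 min = 12:13 PM.
The 1:1 starts at 12:13 PM + 40 min = 12:53 PM.
The standup starts at 12:53 PM + 375 min = 7:08 PM.
The planning session starts at 7:08 PM − 130 min = 4:58 PM.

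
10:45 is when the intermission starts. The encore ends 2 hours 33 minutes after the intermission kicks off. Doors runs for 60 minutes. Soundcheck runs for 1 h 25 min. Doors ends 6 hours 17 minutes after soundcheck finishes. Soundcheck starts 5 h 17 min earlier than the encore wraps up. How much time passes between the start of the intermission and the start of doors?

238 minutes

The encore ends at 10:45 + 153 min = 13:18.
Soundcheck starts at 13:18 − 317 min = 08:01.
Soundcheck ends at 08:01 + 85 min = 09:26.
Doors ends at 09:26 + 377 min = 15:43.
Doors starts at 15:43 − 60 min = 14:43.
From 10:45 to 14:43 is 238 minutes.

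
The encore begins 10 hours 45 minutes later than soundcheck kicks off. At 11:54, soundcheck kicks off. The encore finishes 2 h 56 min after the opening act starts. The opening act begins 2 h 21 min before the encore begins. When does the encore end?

The encore starts at 11:54 + 645 min = 22:39.
The opening act starts at 22:39 − 141 min = 20:18.
The encore ends at 20:18 + 176 min = 23:14.

23:14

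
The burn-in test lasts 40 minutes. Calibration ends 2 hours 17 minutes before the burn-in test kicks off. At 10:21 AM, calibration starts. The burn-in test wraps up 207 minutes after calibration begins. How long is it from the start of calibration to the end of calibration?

The burn-in test ends at 10:21 AM + 207 min = 1:48 PM.
The burn-in test starts at 1:48 PM − 40 min = 1:08 PM.
Calibration ends at 1:08 PM − 137 min = 10:51 AM.
From 10:21 AM to 10:51 AM is 30 minutes.

30 minutes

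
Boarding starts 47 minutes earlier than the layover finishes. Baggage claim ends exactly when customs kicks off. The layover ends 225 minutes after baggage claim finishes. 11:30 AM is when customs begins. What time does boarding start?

Baggage claim ends at 11:30 AM.
The layover ends at 11:30 AM + 225 min = 3:15 PM.
Boarding starts at 3:15 PM − 47 min = 2:28 PM.

2:28 PM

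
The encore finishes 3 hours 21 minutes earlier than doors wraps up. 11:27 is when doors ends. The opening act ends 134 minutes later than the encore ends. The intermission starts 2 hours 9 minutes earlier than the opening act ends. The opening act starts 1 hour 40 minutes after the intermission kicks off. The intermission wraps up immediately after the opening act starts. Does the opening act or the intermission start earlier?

the intermission

The encore ends at 11:27 − 201 min = 08:06.
The opening act ends at 08:06 + 134 min = 10:20.
The intermission starts at 10:20 − 129 min = 08:11.
The opening act starts at 08:11 + 100 min = 09:51.
The opening act starts at 09:51 and the intermission starts at 08:11, so the intermission is first.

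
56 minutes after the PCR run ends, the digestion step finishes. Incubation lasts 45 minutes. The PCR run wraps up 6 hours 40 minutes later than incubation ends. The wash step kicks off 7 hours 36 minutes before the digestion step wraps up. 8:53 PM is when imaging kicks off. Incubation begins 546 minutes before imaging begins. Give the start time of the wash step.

Incubation starts at 8:53 PM − 546 min = 11:47 AM.
Incubation ends at 11:47 AM + 45 min = 12:32 PM.
The PCR run ends at 12:32 PM + 400 min = 7:12 PM.
The digestion step ends at 7:12 PM + 56 min = 8:08 PM.
The wash step starts at 8:08 PM − 456 min = 12:32 PM.

12:32 PM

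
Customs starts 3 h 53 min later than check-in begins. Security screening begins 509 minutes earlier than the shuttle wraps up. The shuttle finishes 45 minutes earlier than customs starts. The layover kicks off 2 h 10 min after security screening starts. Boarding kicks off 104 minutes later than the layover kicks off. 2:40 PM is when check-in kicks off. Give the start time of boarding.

Customs starts at 2:40 PM + 233 min = 6:33 PM.
The shuttle ends at 6:33 PM − 45 min = 5:48 PM.
Security screening starts at 5:48 PM − 509 min = 9:19 AM.
The layover starts at 9:19 AM + 130 min = 11:29 AM.
Boarding starts at 11:29 AM + 104 min = 1:13 PM.

1:13 PM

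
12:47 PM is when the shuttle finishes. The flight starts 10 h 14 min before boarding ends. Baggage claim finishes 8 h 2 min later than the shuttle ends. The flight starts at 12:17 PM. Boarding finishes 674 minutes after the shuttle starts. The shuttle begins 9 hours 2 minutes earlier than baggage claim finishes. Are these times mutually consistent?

Baggage claim ends at 12:47 PM + 482 min = 8:49 PM.
The shuttle starts at 8:49 PM − 542 min = 11:47 AM.
Boarding ends at 11:47 AM + 674 min = 11:01 PM.
The flight starts at 11:01 PM − 614 min = 12:47 PM.
But the flight is also said to start at 12:17 PM — a 30-minute conflict.

No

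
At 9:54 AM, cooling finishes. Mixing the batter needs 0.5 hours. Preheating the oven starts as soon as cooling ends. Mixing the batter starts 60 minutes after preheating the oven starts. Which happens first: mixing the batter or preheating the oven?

Preheating the oven starts at 9:54 AM.
Mixing the batter starts at 9:54 AM + 60 min = 10:54 AM.
Mixing the batter starts at 10:54 AM and preheating the oven starts at 9:54 AM, so preheating the oven is first.

preheating the oven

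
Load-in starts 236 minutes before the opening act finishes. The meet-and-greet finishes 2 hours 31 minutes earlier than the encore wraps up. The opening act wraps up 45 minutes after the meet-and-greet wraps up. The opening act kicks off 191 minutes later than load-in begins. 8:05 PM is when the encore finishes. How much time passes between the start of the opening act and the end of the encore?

The meet-and-greet ends at 8:05 PM − 151 min = 5:34 PM.
The opening act ends at 5:34 PM + 45 min = 6:19 PM.
Load-in starts at 6:19 PM − 236 min = 2:23 PM.
The opening act starts at 2:23 PM + 191 min = 5:34 PM.
From 5:34 PM to 8:05 PM is 151 minutes.

151 minutes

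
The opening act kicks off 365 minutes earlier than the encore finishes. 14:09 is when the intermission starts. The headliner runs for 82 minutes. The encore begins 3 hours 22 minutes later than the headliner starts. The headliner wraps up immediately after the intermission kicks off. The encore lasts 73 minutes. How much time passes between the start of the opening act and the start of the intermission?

2 h 52 min

The headliner ends at 14:09.
The headliner starts at 14:09 − 82 min = 12:47.
The encore starts at 12:47 + 202 min = 16:09.
The encore ends at 16:09 + 73 min = 17:22.
The opening act starts at 17:22 − 365 min = 11:17.
From 11:17 to 14:09 is 2 h 52 min.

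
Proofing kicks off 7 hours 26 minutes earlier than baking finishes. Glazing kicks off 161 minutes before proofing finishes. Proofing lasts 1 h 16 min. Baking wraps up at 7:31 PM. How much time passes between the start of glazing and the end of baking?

8 hours 51 minutes

Proofing starts at 7:31 PM − 446 min = 12:05 PM.
Proofing ends at 12:05 PM + 76 min = 1:21 PM.
Glazing starts at 1:21 PM − 161 min = 10:40 AM.
From 10:40 AM to 7:31 PM is 8 hours 51 minutes.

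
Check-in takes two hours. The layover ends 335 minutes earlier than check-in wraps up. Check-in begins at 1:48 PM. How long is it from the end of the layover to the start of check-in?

215 minutes

Check-in ends at 1:48 PM + 120 min = 3:48 PM.
The layover ends at 3:48 PM − 335 min = 10:13 AM.
From 10:13 AM to 1:48 PM is 215 minutes.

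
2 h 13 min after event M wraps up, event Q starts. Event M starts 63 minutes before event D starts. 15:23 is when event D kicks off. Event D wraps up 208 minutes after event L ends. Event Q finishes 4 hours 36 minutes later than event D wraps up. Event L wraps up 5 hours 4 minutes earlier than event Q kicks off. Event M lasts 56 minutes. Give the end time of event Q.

Event M starts at 15:23 − 63 min = 14:20.
Event M ends at 14:20 + 56 min = 15:16.
Event Q starts at 15:16 + 133 min = 17:29.
Event L ends at 17:29 − 304 min = 12:25.
Event D ends at 12:25 + 208 min = 15:53.
Event Q ends at 15:53 + 276 min = 20:29.

20:29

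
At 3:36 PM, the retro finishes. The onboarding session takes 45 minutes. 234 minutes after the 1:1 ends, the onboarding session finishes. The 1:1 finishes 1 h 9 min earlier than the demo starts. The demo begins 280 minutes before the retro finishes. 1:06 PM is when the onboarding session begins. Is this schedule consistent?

The demo starts at 3:36 PM − 280 min = 10:56 AM.
The 1:1 ends at 10:56 AM − 69 min = 9:47 AM.
The onboarding session ends at 9:47 AM + 234 min = 1:41 PM.
The onboarding session starts at 1:41 PM − 45 min = 12:56 PM.
But the onboarding session is also said to start at 1:06 PM — a 10-minute conflict.

No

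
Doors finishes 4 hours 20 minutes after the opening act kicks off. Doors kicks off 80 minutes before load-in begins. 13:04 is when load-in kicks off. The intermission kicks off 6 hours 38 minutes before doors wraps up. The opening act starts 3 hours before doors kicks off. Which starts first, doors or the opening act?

Doors starts at 13:04 − 80 min = 11:44.
The opening act starts at 11:44 − 180 min = 08:44.
Doors starts at 11:44 and the opening act starts at 08:44, so the opening act is first.

the opening act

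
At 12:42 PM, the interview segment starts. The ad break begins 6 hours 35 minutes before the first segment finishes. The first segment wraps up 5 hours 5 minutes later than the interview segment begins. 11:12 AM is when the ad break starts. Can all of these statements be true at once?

Yes

The first segment ends at 12:42 PM + 305 min = 5:47 PM.
The ad break starts at 5:47 PM − 395 min = 11:12 AM.
That matches the stated 11:12 AM, so the schedule is consistent.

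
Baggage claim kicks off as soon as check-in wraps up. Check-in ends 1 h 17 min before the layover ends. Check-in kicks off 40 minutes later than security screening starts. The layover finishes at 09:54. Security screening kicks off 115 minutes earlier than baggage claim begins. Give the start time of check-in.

07:22

Check-in ends at 09:54 − 77 min = 08:37.
So baggage claim starts at 08:37.
Security screening starts at 08:37 − 115 min = 06:42.
Check-in starts at 06:42 + 40 min = 07:22.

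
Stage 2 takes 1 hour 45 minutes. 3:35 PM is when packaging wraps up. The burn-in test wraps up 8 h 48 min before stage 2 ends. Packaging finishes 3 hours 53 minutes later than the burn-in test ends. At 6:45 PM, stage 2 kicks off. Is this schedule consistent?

Yes

Stage 2 ends at 6:45 PM + 105 min = 8:30 PM.
The burn-in test ends at 8:30 PM − 528 min = 11:42 AM.
Packaging ends at 11:42 AM + 233 min = 3:35 PM.
That matches the stated 3:35 PM, so the schedule is consistent.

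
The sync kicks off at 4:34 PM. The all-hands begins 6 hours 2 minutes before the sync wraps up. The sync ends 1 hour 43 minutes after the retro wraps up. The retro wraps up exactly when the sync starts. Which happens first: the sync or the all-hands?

the all-hands

The retro ends at 4:34 PM.
The sync ends at 4:34 PM + 103 min = 6:17 PM.
The all-hands starts at 6:17 PM − 362 min = 12:15 PM.
The sync starts at 4:34 PM and the all-hands starts at 12:15 PM, so the all-hands is first.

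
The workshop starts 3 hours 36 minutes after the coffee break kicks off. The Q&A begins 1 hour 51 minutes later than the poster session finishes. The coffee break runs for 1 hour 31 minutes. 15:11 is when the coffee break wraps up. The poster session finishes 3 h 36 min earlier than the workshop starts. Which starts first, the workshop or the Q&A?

The coffee break starts at 15:11 − 91 min = 13:40.
The workshop starts at 13:40 + 216 min = 17:16.
The poster session ends at 17:16 − 216 min = 13:40.
The Q&A starts at 13:40 + 111 min = 15:31.
The workshop starts at 17:16 and the Q&A starts at 15:31, so the Q&A is first.

the Q&A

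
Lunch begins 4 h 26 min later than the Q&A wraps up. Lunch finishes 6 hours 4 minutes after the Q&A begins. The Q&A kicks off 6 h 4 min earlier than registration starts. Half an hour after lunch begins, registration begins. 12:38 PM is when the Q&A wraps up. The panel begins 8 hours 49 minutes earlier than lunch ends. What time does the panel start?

Lunch starts at 12:38 PM + 266 min = 5:04 PM.
Registration starts at 5:04 PM + 30 min = 5:34 PM.
The Q&A starts at 5:34 PM − 364 min = 11:30 AM.
Lunch ends at 11:30 AM + 364 min = 5:34 PM.
The panel starts at 5:34 PM − 529 min = 8:45 AM.

8:45 AM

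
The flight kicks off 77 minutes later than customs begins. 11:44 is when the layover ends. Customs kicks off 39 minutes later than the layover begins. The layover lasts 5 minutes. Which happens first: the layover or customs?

The layover starts at 11:44 − 5 min = 11:39.
Customs starts at 11:39 + 39 min = 12:18.
The layover starts at 11:39 and customs starts at 12:18, so the layover is first.

the layover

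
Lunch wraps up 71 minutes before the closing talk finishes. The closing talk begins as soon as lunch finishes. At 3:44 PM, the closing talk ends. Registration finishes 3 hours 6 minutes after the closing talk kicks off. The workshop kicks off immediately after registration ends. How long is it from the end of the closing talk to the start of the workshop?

Lunch ends at 3:44 PM − 71 min = 2:33 PM.
So the closing talk starts at 2:33 PM.
Registration ends at 2:33 PM + 186 min = 5:39 PM.
So the workshop starts at 5:39 PM.
From 3:44 PM to 5:39 PM is 1 hour 55 minutes.

1 hour 55 minutes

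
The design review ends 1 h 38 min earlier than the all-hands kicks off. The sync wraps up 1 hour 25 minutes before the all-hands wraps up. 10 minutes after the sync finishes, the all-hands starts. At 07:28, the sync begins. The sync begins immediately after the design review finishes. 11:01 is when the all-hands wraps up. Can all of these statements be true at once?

No

The sync ends at 11:01 − 85 min = 09:36.
The all-hands starts at 09:36 + 10 min = 09:46.
The design review ends at 09:46 − 98 min = 08:08.
So the sync starts at 08:08.
But the sync is also said to start at 07:28 — a 40-minute conflict.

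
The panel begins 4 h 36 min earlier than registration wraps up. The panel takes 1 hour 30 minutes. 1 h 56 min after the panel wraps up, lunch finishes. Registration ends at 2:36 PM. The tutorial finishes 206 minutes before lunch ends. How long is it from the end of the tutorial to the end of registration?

The panel starts at 2:36 PM − 276 min = 10:00 AM.
The panel ends at 10:00 AM + 90 min = 11:30 AM.
Lunch ends at 11:30 AM + 116 min = 1:26 PM.
The tutorial ends at 1:26 PM − 206 min = 10:00 AM.
From 10:00 AM to 2:36 PM is 276 minutes.

276 minutes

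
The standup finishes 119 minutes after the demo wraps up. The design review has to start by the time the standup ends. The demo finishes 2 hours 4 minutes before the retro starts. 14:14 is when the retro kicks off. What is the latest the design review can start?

14:09

The demo ends at 14:14 − 124 min = 12:10.
The standup ends at 12:10 + 119 min = 14:09.
The design review is bounded by the standup, so the latest it can start is 14:09.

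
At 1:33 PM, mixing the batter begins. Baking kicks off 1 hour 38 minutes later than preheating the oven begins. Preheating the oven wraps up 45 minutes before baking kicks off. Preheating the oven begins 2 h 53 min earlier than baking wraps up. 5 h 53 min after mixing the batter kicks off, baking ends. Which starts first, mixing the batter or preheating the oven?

mixing the batter

Baking ends at 1:33 PM + 353 min = 7:26 PM.
Preheating the oven starts at 7:26 PM − 173 min = 4:33 PM.
Mixing the batter starts at 1:33 PM and preheating the oven starts at 4:33 PM, so mixing the batter is first.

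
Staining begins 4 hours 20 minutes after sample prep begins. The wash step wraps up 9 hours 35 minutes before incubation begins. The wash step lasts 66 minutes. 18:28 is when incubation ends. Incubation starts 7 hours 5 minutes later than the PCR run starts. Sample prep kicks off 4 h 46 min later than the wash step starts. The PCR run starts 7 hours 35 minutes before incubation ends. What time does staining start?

The PCR run starts at 18:28 − 455 min = 10:53.
Incubation starts at 10:53 + 425 min = 17:58.
The wash step ends at 17:58 − 575 min = 08:23.
The wash step starts at 08:23 − 66 min = 07:17.
Sample prep starts at 07:17 + 286 min = 12:03.
Staining starts at 12:03 + 260 min = 16:23.

16:23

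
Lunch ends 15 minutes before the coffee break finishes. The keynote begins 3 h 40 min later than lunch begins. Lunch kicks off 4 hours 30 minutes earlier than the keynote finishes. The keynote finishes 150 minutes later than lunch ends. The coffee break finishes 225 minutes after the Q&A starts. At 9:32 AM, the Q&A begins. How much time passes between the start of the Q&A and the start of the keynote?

5 h 10 min

The coffee break ends at 9:32 AM + 225 min = 1:17 PM.
Lunch ends at 1:17 PM − 15 min = 1:02 PM.
The keynote ends at 1:02 PM + 150 min = 3:32 PM.
Lunch starts at 3:32 PM − 270 min = 11:02 AM.
The keynote starts at 11:02 AM + 220 min = 2:42 PM.
From 9:32 AM to 2:42 PM is 5 h 10 min.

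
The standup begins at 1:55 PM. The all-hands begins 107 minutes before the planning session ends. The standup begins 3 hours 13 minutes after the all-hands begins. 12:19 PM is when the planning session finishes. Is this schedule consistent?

No

The all-hands starts at 12:19 PM − 107 min = 10:32 AM.
The standup starts at 10:32 AM + 193 min = 1:45 PM.
But the standup is also said to start at 1:55 PM — a 10-minute conflict.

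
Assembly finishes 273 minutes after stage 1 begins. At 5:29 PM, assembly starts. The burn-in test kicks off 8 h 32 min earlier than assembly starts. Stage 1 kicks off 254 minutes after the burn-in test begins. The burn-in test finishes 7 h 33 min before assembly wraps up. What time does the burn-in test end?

10:11 AM

The burn-in test starts at 5:29 PM − 512 min = 8:57 AM.
Stage 1 starts at 8:57 AM + 254 min = 1:11 PM.
Assembly ends at 1:11 PM + 273 min = 5:44 PM.
The burn-in test ends at 5:44 PM − 453 min = 10:11 AM.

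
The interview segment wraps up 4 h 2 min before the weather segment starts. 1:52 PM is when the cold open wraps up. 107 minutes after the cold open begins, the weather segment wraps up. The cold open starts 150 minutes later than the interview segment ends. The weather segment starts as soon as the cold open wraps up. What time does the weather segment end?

2:07 PM

The weather segment starts at 1:52 PM.
The interview segment ends at 1:52 PM − 242 min = 9:50 AM.
The cold open starts at 9:50 AM + 150 min = 12:20 PM.
The weather segment ends at 12:20 PM + 107 min = 2:07 PM.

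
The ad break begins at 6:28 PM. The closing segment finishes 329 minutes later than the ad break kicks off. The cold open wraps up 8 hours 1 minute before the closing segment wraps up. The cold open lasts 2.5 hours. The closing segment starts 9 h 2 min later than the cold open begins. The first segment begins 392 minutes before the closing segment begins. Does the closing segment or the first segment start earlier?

the first segment

The closing segment ends at 6:28 PM + 329 min = 11:57 PM.
The cold open ends at 11:57 PM − 481 min = 3:56 PM.
The cold open starts at 3:56 PM − 150 min = 1:26 PM.
The closing segment starts at 1:26 PM + 542 min = 10:28 PM.
The first segment starts at 10:28 PM − 392 min = 3:56 PM.
The closing segment starts at 10:28 PM and the first segment starts at 3:56 PM, so the first segment is first.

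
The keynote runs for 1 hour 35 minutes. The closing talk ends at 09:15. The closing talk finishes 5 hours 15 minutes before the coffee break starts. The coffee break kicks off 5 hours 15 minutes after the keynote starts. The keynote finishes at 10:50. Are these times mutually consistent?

Yes

The keynote starts at 10:50 − 95 min = 09:15.
The coffee break starts at 09:15 + 315 min = 14:30.
The closing talk ends at 14:30 − 315 min = 09:15.
That matches the stated 09:15, so the schedule is consistent.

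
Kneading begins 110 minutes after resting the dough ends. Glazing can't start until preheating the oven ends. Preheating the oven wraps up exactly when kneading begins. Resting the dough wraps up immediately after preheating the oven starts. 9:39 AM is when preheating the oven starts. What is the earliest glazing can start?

11:29 AM

Resting the dough ends at 9:39 AM.
Kneading starts at 9:39 AM + 110 min = 11:29 AM.
So preheating the oven ends at 11:29 AM.
Glazing is bounded by preheating the oven, so the earliest it can start is 11:29 AM.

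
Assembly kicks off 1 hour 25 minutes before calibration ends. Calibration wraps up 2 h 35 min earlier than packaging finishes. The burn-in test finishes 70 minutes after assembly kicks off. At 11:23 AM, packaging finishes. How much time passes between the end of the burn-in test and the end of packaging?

Calibration ends at 11:23 AM − 155 min = 8:48 AM.
Assembly starts at 8:48 AM − 85 min = 7:23 AM.
The burn-in test ends at 7:23 AM + 70 min = 8:33 AM.
From 8:33 AM to 11:23 AM is 2 h 50 min.

2 h 50 min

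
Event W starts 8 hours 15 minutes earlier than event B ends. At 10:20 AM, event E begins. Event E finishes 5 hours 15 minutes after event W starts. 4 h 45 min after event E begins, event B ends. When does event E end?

Event B ends at 10:20 AM + 285 min = 3:05 PM.
Event W starts at 3:05 PM − 495 min = 6:50 AM.
Event E ends at 6:50 AM + 315 min = 12:05 PM.

12:05 PM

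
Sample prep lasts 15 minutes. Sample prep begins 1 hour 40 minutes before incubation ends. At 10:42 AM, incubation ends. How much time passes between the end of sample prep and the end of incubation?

Sample prep starts at 10:42 AM − 100 min = 9:02 AM.
Sample prep ends at 9:02 AM + 15 min = 9:17 AM.
From 9:17 AM to 10:42 AM is 1 h 25 min.

1 h 25 min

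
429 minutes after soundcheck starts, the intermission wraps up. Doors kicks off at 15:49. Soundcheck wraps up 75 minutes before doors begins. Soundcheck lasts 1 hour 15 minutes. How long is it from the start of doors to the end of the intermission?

Soundcheck ends at 15:49 − 75 min = 14:34.
Soundcheck starts at 14:34 − 75 min = 13:19.
The intermission ends at 13:19 + 429 min = 20:28.
From 15:49 to 20:28 is 4 hours 39 minutes.

4 hours 39 minutes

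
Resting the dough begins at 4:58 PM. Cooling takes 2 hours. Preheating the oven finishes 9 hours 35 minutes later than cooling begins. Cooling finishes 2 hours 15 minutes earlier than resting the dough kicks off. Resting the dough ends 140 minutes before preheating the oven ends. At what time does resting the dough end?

7:58 PM

Cooling ends at 4:58 PM − 135 min = 2:43 PM.
Cooling starts at 2:43 PM − 120 min = 12:43 PM.
Preheating the oven ends at 12:43 PM + 575 min = 10:18 PM.
Resting the dough ends at 10:18 PM − 140 min = 7:58 PM.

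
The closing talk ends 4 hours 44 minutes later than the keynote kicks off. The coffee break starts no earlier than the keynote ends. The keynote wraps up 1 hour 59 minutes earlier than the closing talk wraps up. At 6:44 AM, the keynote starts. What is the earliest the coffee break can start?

9:29 AM

The closing talk ends at 6:44 AM + 284 min = 11:28 AM.
The keynote ends at 11:28 AM − 119 min = 9:29 AM.
The coffee break is bounded by the keynote, so the earliest it can start is 9:29 AM.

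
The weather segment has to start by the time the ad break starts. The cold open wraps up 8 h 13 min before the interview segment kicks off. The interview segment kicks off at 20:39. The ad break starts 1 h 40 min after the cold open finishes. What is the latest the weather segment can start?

14:06

The cold open ends at 20:39 − 493 min = 12:26.
The ad break starts at 12:26 + 100 min = 14:06.
The weather segment is bounded by the ad break, so the latest it can start is 14:06.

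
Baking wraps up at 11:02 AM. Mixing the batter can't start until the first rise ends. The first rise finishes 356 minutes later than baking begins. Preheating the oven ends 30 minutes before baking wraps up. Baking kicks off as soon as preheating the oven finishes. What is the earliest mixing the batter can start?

4:28 PM

Preheating the oven ends at 11:02 AM − 30 min = 10:32 AM.
So baking starts at 10:32 AM.
The first rise ends at 10:32 AM + 356 min = 4:28 PM.
Mixing the batter is bounded by the first rise, so the earliest it can start is 4:28 PM.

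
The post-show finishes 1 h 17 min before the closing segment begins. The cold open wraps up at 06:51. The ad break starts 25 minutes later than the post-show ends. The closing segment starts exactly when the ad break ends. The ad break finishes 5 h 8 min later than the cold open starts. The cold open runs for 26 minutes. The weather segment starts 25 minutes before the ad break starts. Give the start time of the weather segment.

10:16

The cold open starts at 06:51 − 26 min = 06:25.
The ad break ends at 06:25 + 308 min = 11:33.
So the closing segment starts at 11:33.
The post-show ends at 11:33 − 77 min = 10:16.
The ad break starts at 10:16 + 25 min = 10:41.
The weather segment starts at 10:41 − 25 min = 10:16.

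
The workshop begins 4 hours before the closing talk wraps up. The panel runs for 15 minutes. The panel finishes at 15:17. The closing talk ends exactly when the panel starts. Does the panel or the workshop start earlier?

the workshop

The panel starts at 15:17 − 15 min = 15:02.
So the closing talk ends at 15:02.
The workshop starts at 15:02 − 240 min = 11:02.
The panel starts at 15:02 and the workshop starts at 11:02, so the workshop is first.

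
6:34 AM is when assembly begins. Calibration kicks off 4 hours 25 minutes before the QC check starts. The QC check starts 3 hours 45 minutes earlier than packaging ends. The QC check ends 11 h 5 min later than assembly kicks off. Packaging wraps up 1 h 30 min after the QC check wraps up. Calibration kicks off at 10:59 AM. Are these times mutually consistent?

The QC check ends at 6:34 AM + 665 min = 5:39 PM.
Packaging ends at 5:39 PM + 90 min = 7:09 PM.
The QC check starts at 7:09 PM − 225 min = 3:24 PM.
Calibration starts at 3:24 PM − 265 min = 10:59 AM.
That matches the stated 10:59 AM, so the schedule is consistent.

Yes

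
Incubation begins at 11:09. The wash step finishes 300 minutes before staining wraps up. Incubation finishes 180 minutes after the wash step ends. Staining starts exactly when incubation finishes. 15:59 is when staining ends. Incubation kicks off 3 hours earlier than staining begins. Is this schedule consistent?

No

The wash step ends at 15:59 − 300 min = 10:59.
Incubation ends at 10:59 + 180 min = 13:59.
So staining starts at 13:59.
Incubation starts at 13:59 − 180 min = 10:59.
But incubation is also said to start at 11:09 — a 10-minute conflict.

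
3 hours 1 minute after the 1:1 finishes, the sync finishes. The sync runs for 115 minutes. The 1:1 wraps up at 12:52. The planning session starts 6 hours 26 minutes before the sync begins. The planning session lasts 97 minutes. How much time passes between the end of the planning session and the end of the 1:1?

The sync ends at 12:52 + 181 min = 15:53.
The sync starts at 15:53 − 115 min = 13:58.
The planning session starts at 13:58 − 386 min = 07:32.
The planning session ends at 07:32 + 97 min = 09:09.
From 09:09 to 12:52 is 3 h 43 min.

3 h 43 min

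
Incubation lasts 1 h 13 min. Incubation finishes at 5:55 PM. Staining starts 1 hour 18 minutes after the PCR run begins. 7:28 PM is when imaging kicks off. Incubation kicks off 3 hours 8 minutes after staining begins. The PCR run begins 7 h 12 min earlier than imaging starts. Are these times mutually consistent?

The PCR run starts at 7:28 PM − 432 min = 12:16 PM.
Staining starts at 12:16 PM + 78 min = 1:34 PM.
Incubation starts at 1:34 PM + 188 min = 4:42 PM.
Incubation ends at 4:42 PM + 73 min = 5:55 PM.
That matches the stated 5:55 PM, so the schedule is consistent.

Yes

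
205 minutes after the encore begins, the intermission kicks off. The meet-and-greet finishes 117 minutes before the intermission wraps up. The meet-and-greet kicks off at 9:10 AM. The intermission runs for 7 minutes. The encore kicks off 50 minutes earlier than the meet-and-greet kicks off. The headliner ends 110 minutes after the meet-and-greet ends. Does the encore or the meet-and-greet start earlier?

the encore

The encore starts at 9:10 AM − 50 min = 8:20 AM.
The encore starts at 8:20 AM and the meet-and-greet starts at 9:10 AM, so the encore is first.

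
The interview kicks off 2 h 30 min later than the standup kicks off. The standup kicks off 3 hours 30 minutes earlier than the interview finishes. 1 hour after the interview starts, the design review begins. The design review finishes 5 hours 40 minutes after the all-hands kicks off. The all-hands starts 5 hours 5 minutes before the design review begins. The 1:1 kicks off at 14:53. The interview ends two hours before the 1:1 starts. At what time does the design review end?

The interview ends at 14:53 − 120 min = 12:53.
The standup starts at 12:53 − 210 min = 09:23.
The interview starts at 09:23 + 150 min = 11:53.
The design review starts at 11:53 + 60 min = 12:53.
The all-hands starts at 12:53 − 305 min = 07:48.
The design review ends at 07:48 + 340 min = 13:28.

13:28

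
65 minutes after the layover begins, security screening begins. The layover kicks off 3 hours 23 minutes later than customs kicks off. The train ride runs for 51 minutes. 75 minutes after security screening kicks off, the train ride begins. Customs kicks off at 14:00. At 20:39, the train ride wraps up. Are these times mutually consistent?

No

The layover starts at 14:00 + 203 min = 17:23.
Security screening starts at 17:23 + 65 min = 18:28.
The train ride starts at 18:28 + 75 min = 19:43.
The train ride ends at 19:43 + 51 min = 20:34.
But the train ride is also said to end at 20:39 — a 5-minute conflict.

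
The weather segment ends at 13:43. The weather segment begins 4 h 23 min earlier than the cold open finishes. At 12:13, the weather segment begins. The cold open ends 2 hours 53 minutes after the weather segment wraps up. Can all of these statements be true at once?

Yes

The cold open ends at 13:43 + 173 min = 16:36.
The weather segment starts at 16:36 − 263 min = 12:13.
That matches the stated 12:13, so the schedule is consistent.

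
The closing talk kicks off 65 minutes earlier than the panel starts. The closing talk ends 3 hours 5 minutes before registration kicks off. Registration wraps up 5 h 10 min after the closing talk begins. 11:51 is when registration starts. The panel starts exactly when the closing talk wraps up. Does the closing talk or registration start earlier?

The closing talk ends at 11:51 − 185 min = 08:46.
So the panel starts at 08:46.
The closing talk starts at 08:46 − 65 min = 07:41.
The closing talk starts at 07:41 and registration starts at 11:51, so the closing talk is first.

the closing talk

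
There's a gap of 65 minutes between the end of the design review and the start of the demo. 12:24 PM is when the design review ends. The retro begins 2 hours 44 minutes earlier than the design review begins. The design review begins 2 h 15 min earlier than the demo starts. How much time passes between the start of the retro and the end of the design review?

The demo starts at 12:24 PM + 65 min = 1:29 PM.
The design review starts at 1:29 PM − 135 min = 11:14 AM.
The retro starts at 11:14 AM − 164 min = 8:30 AM.
From 8:30 AM to 12:24 PM is 234 minutes.

234 minutes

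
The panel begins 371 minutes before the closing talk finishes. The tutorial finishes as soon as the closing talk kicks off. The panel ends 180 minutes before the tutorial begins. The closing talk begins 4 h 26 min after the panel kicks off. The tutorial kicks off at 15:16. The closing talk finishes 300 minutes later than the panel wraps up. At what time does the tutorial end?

15:31

The panel ends at 15:16 − 180 min = 12:16.
The closing talk ends at 12:16 + 300 min = 17:16.
The panel starts at 17:16 − 371 min = 11:05.
The closing talk starts at 11:05 + 266 min = 15:31.
So the tutorial ends at 15:31.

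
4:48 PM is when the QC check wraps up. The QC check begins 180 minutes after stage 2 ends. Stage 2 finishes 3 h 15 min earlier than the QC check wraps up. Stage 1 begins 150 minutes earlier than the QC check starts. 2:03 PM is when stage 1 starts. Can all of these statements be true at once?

Stage 2 ends at 4:48 PM − 195 min = 1:33 PM.
The QC check starts at 1:33 PM + 180 min = 4:33 PM.
Stage 1 starts at 4:33 PM − 150 min = 2:03 PM.
That matches the stated 2:03 PM, so the schedule is consistent.

Yes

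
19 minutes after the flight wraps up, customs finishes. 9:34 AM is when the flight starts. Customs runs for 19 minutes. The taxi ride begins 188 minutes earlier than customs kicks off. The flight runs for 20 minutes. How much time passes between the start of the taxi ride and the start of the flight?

The flight ends at 9:34 AM + 20 min = 9:54 AM.
Customs ends at 9:54 AM + 19 min = 10:13 AM.
Customs starts at 10:13 AM − 19 min = 9:54 AM.
The taxi ride starts at 9:54 AM − 188 min = 6:46 AM.
From 6:46 AM to 9:34 AM is 2 h 48 min.

2 h 48 min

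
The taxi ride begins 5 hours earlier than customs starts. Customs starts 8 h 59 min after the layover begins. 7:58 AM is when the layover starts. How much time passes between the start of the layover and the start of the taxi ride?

Customs starts at 7:58 AM + 539 min = 4:57 PM.
The taxi ride starts at 4:57 PM − 300 min = 11:57 AM.
From 7:58 AM to 11:57 AM is 3 h 59 min.

3 h 59 min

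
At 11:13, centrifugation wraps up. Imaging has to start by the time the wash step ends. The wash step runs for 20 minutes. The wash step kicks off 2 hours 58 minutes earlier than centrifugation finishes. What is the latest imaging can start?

08:35

The wash step starts at 11:13 − 178 min = 08:15.
The wash step ends at 08:15 + 20 min = 08:35.
Imaging is bounded by the wash step, so the latest it can start is 08:35.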